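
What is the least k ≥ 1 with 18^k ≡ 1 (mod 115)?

By Lagrange's theorem, ord_115(18) divides φ(115) = φ(5·23) = (5−1)·(23−1) = 4·22 = 88 = 2^3 · 11.
Divisors of 88: 1, 2, 4, 8, 11, 22, 44, 88.
Compute 18^d (mod 115) for the divisors d until we hit 1:
18^1 ≡ 18 (mod 115)
18^2 ≡ 94 (mod 115)
18^4 ≡ 96 (mod 115)
18^8 ≡ 16 (mod 115)
18^11 ≡ 47 (mod 115)
18^22 ≡ 24 (mod 115)
18^44 ≡ 1 (mod 115) ✓
Hence ord(18) = 44.

44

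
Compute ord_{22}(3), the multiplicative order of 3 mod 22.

Since 3 ∈ (Z/22Z)^×, its order divides φ(22) = φ(2)·φ(11) = 1·10 = 10 = 2 · 5.
Divisors of 10: 1, 2, 5, 10.
Check 3^d mod 22 for each divisor in increasing order:
3^1 ≡ 3
3^2 ≡ 9
3^5 ≡ 1
The smallest such exponent is 5, so the order of 3 is 5.

5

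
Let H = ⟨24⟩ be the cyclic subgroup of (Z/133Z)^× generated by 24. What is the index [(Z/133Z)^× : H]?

6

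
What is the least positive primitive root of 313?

φ(313) = 313 − 1 = 312 = 2^3 · 3 · 13.
Test candidates g = 2, 3, … against the prime factors q ∈ {2, 3, 13} of φ(313): g is a generator iff g^(312/q) ≢ 1 for every such q.
g = 2: 2^156 ≡ 1 — hits 1, so not a primitive root.
g = 3: 3^156 ≡ 1 — hits 1, so not a primitive root.
g = 4: 4^156 ≡ 1 — hits 1, so not a primitive root.
g = 5: 5^156 ≡ 312; 5^104 ≡ 1 — hits 1, so not a primitive root.
g = 6: 6^156 ≡ 1 — hits 1, so not a primitive root.
g = 7: 7^156 ≡ 312; 7^104 ≡ 1 — hits 1, so not a primitive root.
g = 8: 8^156 ≡ 1 — hits 1, so not a primitive root.
g = 9: 9^156 ≡ 1 — hits 1, so not a primitive root.
g = 10: 10^156 ≡ 312; 10^104 ≡ 214; 10^24 ≡ 103 — none is 1, so 10 is a primitive root.
The smallest primitive root modulo 313 is 10.

10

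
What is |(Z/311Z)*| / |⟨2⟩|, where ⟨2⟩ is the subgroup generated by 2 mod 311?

2

Since 2 ∈ (Z/311Z)^×, its order divides φ(311) = 311 − 1 = 310 = 2 · 5 · 31.
Divisors of 310: 1, 2, 5, 10, 31, 62, 155, 310.
Evaluate successive powers at the divisors of 310:
2^1 ≡ 2 (mod 311)
2^2 ≡ 4 (mod 311)
2^5 ≡ 32 (mod 311)
2^10 ≡ 91 (mod 311)
2^31 ≡ 36 (mod 311)
2^62 ≡ 52 (mod 311)
2^155 ≡ 1 (mod 311) ✓
So ord_311(2) = 155, hence |⟨2⟩| = 155.
[(Z/311Z)^× : ⟨2⟩] = 310/155 = 2.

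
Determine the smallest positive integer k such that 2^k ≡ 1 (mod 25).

20

ord(2) | φ(25) = φ(5^2) = 5·(5−1) = 20 = 2^2 · 5.
Divisors of 20: 1, 2, 4, 5, 10, 20.
Compute 2^d (mod 25) for the divisors d until we hit 1:
2^1 ≡ 2
2^2 ≡ 4
2^4 ≡ 16
2^5 ≡ 7
2^10 ≡ 24
2^20 ≡ 1
So ord_25(2) = 20.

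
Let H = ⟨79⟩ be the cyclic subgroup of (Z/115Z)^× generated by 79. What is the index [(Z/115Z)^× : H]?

By Lagrange's theorem, ord_115(79) divides φ(115) = φ(5·23) = (5−1)·(23−1) = 4·22 = 88 = 2^3 · 11.
Divisors of 88: 1, 2, 4, 8, 11, 22, 44, 88.
Test each divisor d:
79^1 ≡ 79
79^2 ≡ 31
79^4 ≡ 41
79^8 ≡ 71
79^11 ≡ 114
79^22 ≡ 1
The order of 79 is 22, so the subgroup it generates has 22 elements.
The index is φ(115) / ord(79) = 88 / 22 = 4.

4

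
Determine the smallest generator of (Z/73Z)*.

5

φ(73) = 73 − 1 = 72 = 2^3 · 3^2.
Test candidates g = 2, 3, … against the prime factors q ∈ {2, 3} of φ(73): g is a generator iff g^(72/q) ≢ 1 for every such q.
g = 2: 2^36 ≡ 1 — hits 1, so not a primitive root.
g = 3: 3^36 ≡ 1 — hits 1, so not a primitive root.
g = 4: 4^36 ≡ 1 — hits 1, so not a primitive root.
g = 5: 5^36 ≡ 72; 5^24 ≡ 8 — none is 1, so 5 is a primitive root.
The smallest primitive root modulo 73 is 5.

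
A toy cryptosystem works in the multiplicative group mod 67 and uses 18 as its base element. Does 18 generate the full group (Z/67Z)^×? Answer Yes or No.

φ(67) = 67 − 1 = 66 = 2 · 3 · 11.
An element g generates (Z/67Z)^× iff g^(66/q) ≢ 1 (mod 67) for each prime q ∈ {2, 3, 11}.
18^33 ≡ 66 (mod 67)  [q = 2: ≢ 1 ✓]
18^22 ≡ 37 (mod 67)  [q = 3: ≢ 1 ✓]
18^6 ≡ 9 (mod 67)  [q = 11: ≢ 1 ✓]
Every test exponent gives a nontrivial residue, hence 18 generates the full group.

Yes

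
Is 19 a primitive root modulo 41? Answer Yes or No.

Yes

φ(41) = 41 − 1 = 40 = 2^3 · 5.
19 is a primitive root mod 41 iff 19^(φ(41)/q) ≢ 1 for every prime q | φ(41), i.e. q ∈ {2, 5}.
19^20 ≡ 40 (mod 41)  [q = 2: ≢ 1 ✓]
19^8 ≡ 37 (mod 41)  [q = 5: ≢ 1 ✓]
None equal 1, so ord_41(19) = 40: 19 is a primitive root.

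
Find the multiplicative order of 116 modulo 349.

87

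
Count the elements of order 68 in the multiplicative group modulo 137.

32

φ(137) = 137 − 1 = 136 = 2^3 · 17.
Since (Z/137Z)^× is cyclic of order 136, the number of elements of order d is φ(d) when d | 136 and 0 otherwise.
68 = 2^2 · 17 divides 136, and φ(68) = 32.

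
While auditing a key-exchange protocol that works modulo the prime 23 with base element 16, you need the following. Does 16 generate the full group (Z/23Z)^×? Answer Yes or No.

φ(23) = 23 − 1 = 22 = 2 · 11.
An element g generates (Z/23Z)^× iff g^(22/q) ≢ 1 (mod 23) for each prime q ∈ {2, 11}.
16^11 ≡ 1 (mod 23)  [q = 2: ≡ 1 ✗]
16^2 ≡ 3 (mod 23)  [q = 11: ≢ 1 ✓]
The check at q = 2 fails, so 16 generates a proper subgroup.

No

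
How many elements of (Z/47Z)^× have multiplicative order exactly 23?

22

φ(47) = 47 − 1 = 46 = 2 · 23.
In a cyclic group of order 46, there are φ(d) elements of order d for each divisor d of 46, and zero for non-divisors.
23 | 46, and φ(23) = 23 − 1 = 22.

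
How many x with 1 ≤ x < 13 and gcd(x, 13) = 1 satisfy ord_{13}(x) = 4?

2

φ(13) = 13 − 1 = 12 = 2^2 · 3.
(Z/13Z)^× is cyclic (|G| = 12); a cyclic group of order m has exactly φ(d) elements of each order d | m, and none otherwise.
4 = 2^2 divides 12, and φ(4) = 2.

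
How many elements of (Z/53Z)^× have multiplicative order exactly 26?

12

φ(53) = 53 − 1 = 52 = 2^2 · 13.
Since (Z/53Z)^× is cyclic of order 52, the number of elements of order d is φ(d) when d | 52 and 0 otherwise.
26 = 2 · 13 divides 52, and φ(26) = 12.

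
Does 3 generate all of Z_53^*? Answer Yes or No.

φ(53) = 53 − 1 = 52 = 2^2 · 13.
3 is a primitive root mod 53 iff 3^(φ(53)/q) ≢ 1 for every prime q | φ(53), i.e. q ∈ {2, 13}.
3^26 ≡ 52 (mod 53)  [q = 2: ≢ 1 ✓]
3^4 ≡ 28 (mod 53)  [q = 13: ≢ 1 ✓]
None equal 1, so ord_53(3) = 52: 3 is a primitive root.

Yes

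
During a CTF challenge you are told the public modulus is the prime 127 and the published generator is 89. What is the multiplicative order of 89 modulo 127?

42

Since 89 ∈ (Z/127Z)^×, its order divides φ(127) = 127 − 1 = 126 = 2 · 3^2 · 7.
Divisors of 126: 1, 2, 3, 6, 7, 9, 14, 18, 21, 42, 63, 126.
Check 89^d mod 127 for each divisor in increasing order:
89^1 ≡ 89 (mod 127)
89^2 ≡ 47 (mod 127)
89^3 ≡ 119 (mod 127)
89^6 ≡ 64 (mod 127)
89^7 ≡ 108 (mod 127)
89^9 ≡ 123 (mod 127)
89^14 ≡ 107 (mod 127)
89^18 ≡ 16 (mod 127)
89^21 ≡ 126 (mod 127)
89^42 ≡ 1 (mod 127) ✓
Hence ord(89) = 42.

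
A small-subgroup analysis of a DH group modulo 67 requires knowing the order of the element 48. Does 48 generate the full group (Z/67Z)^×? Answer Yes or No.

Yes

φ(67) = 67 − 1 = 66 = 2 · 3 · 11.
Test 48^(66/q) mod 67 for each prime factor q of 66:
48^33 ≡ 66 (mod 67)  [q = 2: ≢ 1 ✓]
48^22 ≡ 37 (mod 67)  [q = 3: ≢ 1 ✓]
48^6 ≡ 22 (mod 67)  [q = 11: ≢ 1 ✓]
All checks pass, so 48 has order 66 and is a primitive root modulo 67.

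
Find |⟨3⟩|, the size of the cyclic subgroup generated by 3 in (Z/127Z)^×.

126

By Lagrange's theorem, ord_127(3) divides φ(127) = 127 − 1 = 126 = 2 · 3^2 · 7.
Divisors of 126: 1, 2, 3, 6, 7, 9, 14, 18, 21, 42, 63, 126.
Test each divisor d:
3^1 ≡ 3
3^2 ≡ 9
3^3 ≡ 27
3^6 ≡ 94
3^7 ≡ 28
3^9 ≡ 125
3^14 ≡ 22
3^18 ≡ 4
3^21 ≡ 108
3^42 ≡ 107
3^63 ≡ 126
3^126 ≡ 1
Therefore the multiplicative order of 3 modulo 127 is 126.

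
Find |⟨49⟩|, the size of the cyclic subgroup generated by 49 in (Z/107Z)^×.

53

Since 49 ∈ (Z/107Z)^×, its order divides φ(107) = 107 − 1 = 106 = 2 · 53.
Divisors of 106: 1, 2, 53, 106.
Compute 49^d (mod 107) for the divisors d until we hit 1:
49^1 ≡ 49 (mod 107)
49^2 ≡ 47 (mod 107)
49^53 ≡ 1 (mod 107) ✓
So ord_107(49) = 53.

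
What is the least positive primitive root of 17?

φ(17) = 17 − 1 = 16 = 2^4.
Test candidates g = 2, 3, … against the prime factors q ∈ {2} of φ(17): g is a generator iff g^(16/q) ≢ 1 for every such q.
g = 2: 2^8 ≡ 1 — hits 1, so not a primitive root.
g = 3: 3^8 ≡ 16 — none is 1, so 3 is a primitive root.
The smallest primitive root modulo 17 is 3.

3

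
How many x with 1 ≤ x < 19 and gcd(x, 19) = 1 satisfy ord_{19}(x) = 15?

0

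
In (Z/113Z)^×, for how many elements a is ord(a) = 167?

0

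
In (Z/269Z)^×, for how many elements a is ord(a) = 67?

φ(269) = 269 − 1 = 268 = 2^2 · 67.
(Z/269Z)^× is cyclic (|G| = 268); a cyclic group of order m has exactly φ(d) elements of each order d | m, and none otherwise.
67 | 268, and φ(67) = 67 − 1 = 66.

66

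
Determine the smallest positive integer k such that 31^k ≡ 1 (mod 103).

34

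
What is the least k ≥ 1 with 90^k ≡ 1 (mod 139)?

138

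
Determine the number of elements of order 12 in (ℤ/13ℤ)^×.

4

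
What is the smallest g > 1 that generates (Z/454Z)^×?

φ(454) = φ(2)·φ(227) = 1·226 = 226 = 2 · 113.
g is a primitive root iff g^(226/q) ≢ 1 (mod 454) for each prime q ∈ {2, 113}.
g = 2: gcd(2, 454) = 2 > 1, not a unit — skip.
g = 3: 3^113 ≡ 1 — hits 1, so not a primitive root.
g = 4: gcd(4, 454) = 2 > 1, not a unit — skip.
g = 5: 5^113 ≡ 453; 5^2 ≡ 25 — none is 1, so 5 is a primitive root.
The smallest primitive root modulo 454 is 5.

5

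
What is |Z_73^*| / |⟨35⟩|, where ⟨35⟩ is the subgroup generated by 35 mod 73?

2

Since 35 ∈ (Z/73Z)^×, its order divides φ(73) = 73 − 1 = 72 = 2^3 · 3^2.
Divisors of 72: 1, 2, 3, 4, 6, 8, 9, 12, 18, 24, 36, 72.
Check 35^d mod 73 for each divisor in increasing order:
35^1 ≡ 35
35^2 ≡ 57
35^3 ≡ 24
35^4 ≡ 37
35^6 ≡ 65
35^8 ≡ 55
35^9 ≡ 27
35^12 ≡ 64
35^18 ≡ 72
35^24 ≡ 8
35^36 ≡ 1
The order of 35 is 36, so the subgroup it generates has 36 elements.
Index = |(Z/73Z)^×| / |⟨35⟩| = 72 / 36 = 2.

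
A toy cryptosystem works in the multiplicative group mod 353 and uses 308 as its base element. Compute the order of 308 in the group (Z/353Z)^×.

352

By Lagrange's theorem, ord_353(308) divides φ(353) = 353 − 1 = 352 = 2^5 · 11.
Divisors of 352: 1, 2, 4, 8, 11, 16, 22, 32, 44, 88, 176, 352.
Test each divisor d:
308^1 ≡ 308
308^2 ≡ 260
308^4 ≡ 177
308^8 ≡ 265
308^11 ≡ 252
308^16 ≡ 331
308^22 ≡ 317
308^32 ≡ 131
308^44 ≡ 237
308^88 ≡ 42
308^176 ≡ 352
308^352 ≡ 1
Therefore the multiplicative order of 308 modulo 353 is 352.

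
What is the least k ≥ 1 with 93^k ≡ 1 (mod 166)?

41

The order of 93 must divide φ(166) = φ(2)·φ(83) = 1·82 = 82 = 2 · 41.
Divisors of 82: 1, 2, 41, 82.
Check 93^d mod 166 for each divisor in increasing order:
93^1 ≡ 93 (mod 166)
93^2 ≡ 17 (mod 166)
93^41 ≡ 1 (mod 166) ✓
Hence ord(93) = 41.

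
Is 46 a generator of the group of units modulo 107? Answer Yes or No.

φ(107) = 107 − 1 = 106 = 2 · 53.
An element g generates (Z/107Z)^× iff g^(106/q) ≢ 1 (mod 107) for each prime q ∈ {2, 53}.
46^53 ≡ 106 (mod 107)  [q = 2: ≢ 1 ✓]
46^2 ≡ 83 (mod 107)  [q = 53: ≢ 1 ✓]
Every test exponent gives a nontrivial residue, hence 46 generates the full group.

Yes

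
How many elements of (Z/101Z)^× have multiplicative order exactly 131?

0

φ(101) = 101 − 1 = 100 = 2^2 · 5^2.
In a cyclic group of order 100, there are φ(d) elements of order d for each divisor d of 100, and zero for non-divisors.
Here 100 is not a multiple of 131, so there are no elements of order 131.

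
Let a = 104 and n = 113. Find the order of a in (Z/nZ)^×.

56

ord(104) | φ(113) = 113 − 1 = 112 = 2^4 · 7.
Divisors of 112: 1, 2, 4, 7, 8, 14, 16, 28, 56, 112.
Test each divisor d:
104^1 ≡ 104 (mod 113)
104^2 ≡ 81 (mod 113)
104^4 ≡ 7 (mod 113)
104^7 ≡ 95 (mod 113)
104^8 ≡ 49 (mod 113)
104^14 ≡ 98 (mod 113)
104^16 ≡ 28 (mod 113)
104^28 ≡ 112 (mod 113)
104^56 ≡ 1 (mod 113) ✓
So ord_113(104) = 56.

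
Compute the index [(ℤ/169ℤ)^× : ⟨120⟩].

The order of 120 must divide φ(169) = φ(13^2) = 13·(13−1) = 156 = 2^2 · 3 · 13.
Divisors of 156: 1, 2, 3, 4, 6, 12, 13, 26, 39, 52, 78, 156.
Evaluate successive powers at the divisors of 156:
120^1 ≡ 120
120^2 ≡ 35
120^3 ≡ 144
120^4 ≡ 42
120^6 ≡ 118
120^12 ≡ 66
120^13 ≡ 146
120^26 ≡ 22
120^39 ≡ 1
So ord_169(120) = 39, hence |⟨120⟩| = 39.
The index is φ(169) / ord(120) = 156 / 39 = 4.

4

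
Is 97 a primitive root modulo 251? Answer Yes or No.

Yes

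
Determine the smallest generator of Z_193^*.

5

φ(193) = 193 − 1 = 192 = 2^6 · 3.
g is a primitive root iff g^(192/q) ≢ 1 (mod 193) for each prime q ∈ {2, 3}.
g = 2: 2^96 ≡ 1 — hits 1, so not a primitive root.
g = 3: 3^96 ≡ 1 — hits 1, so not a primitive root.
g = 4: 4^96 ≡ 1 — hits 1, so not a primitive root.
g = 5: 5^96 ≡ 192; 5^64 ≡ 84 — none is 1, so 5 is a primitive root.
Hence the least primitive root of 193 is 5.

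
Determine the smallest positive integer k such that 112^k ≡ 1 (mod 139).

Since 112 ∈ (Z/139Z)^×, its order divides φ(139) = 139 − 1 = 138 = 2 · 3 · 23.
Divisors of 138: 1, 2, 3, 6, 23, 46, 69, 138.
Compute 112^d (mod 139) for the divisors d until we hit 1:
112^1 ≡ 112 (mod 139)
112^2 ≡ 34 (mod 139)
112^3 ≡ 55 (mod 139)
112^6 ≡ 106 (mod 139)
112^23 ≡ 1 (mod 139) ✓
Therefore the multiplicative order of 112 modulo 139 is 23.

23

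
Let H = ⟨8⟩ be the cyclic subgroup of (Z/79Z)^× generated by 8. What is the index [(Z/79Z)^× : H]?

6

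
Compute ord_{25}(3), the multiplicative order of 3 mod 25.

By Lagrange's theorem, ord_25(3) divides φ(25) = φ(5^2) = 5·(5−1) = 20 = 2^2 · 5.
Divisors of 20: 1, 2, 4, 5, 10, 20.
Check 3^d mod 25 for each divisor in increasing order:
3^1 ≡ 3 (mod 25)
3^2 ≡ 9 (mod 25)
3^4 ≡ 6 (mod 25)
3^5 ≡ 18 (mod 25)
3^10 ≡ 24 (mod 25)
3^20 ≡ 1 (mod 25) ✓
The smallest such exponent is 20, so the order of 3 is 20.

20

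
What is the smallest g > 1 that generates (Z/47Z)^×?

5

φ(47) = 47 − 1 = 46 = 2 · 23.
g is a primitive root iff g^(46/q) ≢ 1 (mod 47) for each prime q ∈ {2, 23}.
g = 2: 2^23 ≡ 1 — hits 1, so not a primitive root.
g = 3: 3^23 ≡ 1 — hits 1, so not a primitive root.
g = 4: 4^23 ≡ 1 — hits 1, so not a primitive root.
g = 5: 5^23 ≡ 46; 5^2 ≡ 25 — none is 1, so 5 is a primitive root.
So 5 is the smallest generator of (Z/47Z)^×.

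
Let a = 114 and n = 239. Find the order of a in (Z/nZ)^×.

By Lagrange's theorem, ord_239(114) divides φ(239) = 239 − 1 = 238 = 2 · 7 · 17.
Divisors of 238: 1, 2, 7, 14, 17, 34, 119, 238.
Evaluate successive powers at the divisors of 238:
114^1 ≡ 114
114^2 ≡ 90
114^7 ≡ 203
114^14 ≡ 101
114^17 ≡ 195
114^34 ≡ 24
114^119 ≡ 238
114^238 ≡ 1
Therefore the multiplicative order of 114 modulo 239 is 238.

238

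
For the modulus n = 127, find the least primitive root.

3

φ(127) = 127 − 1 = 126 = 2 · 3^2 · 7.
Test candidates g = 2, 3, … against the prime factors q ∈ {2, 3, 7} of φ(127): g is a generator iff g^(126/q) ≢ 1 for every such q.
g = 2: 2^63 ≡ 1 — hits 1, so not a primitive root.
g = 3: 3^63 ≡ 126; 3^42 ≡ 107; 3^18 ≡ 4 — none is 1, so 3 is a primitive root.
So 3 is the smallest generator of (Z/127Z)^×.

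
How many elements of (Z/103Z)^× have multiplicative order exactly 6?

2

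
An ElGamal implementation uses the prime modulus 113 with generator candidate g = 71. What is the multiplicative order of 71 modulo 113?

16

The order of 71 must divide φ(113) = 113 − 1 = 112 = 2^4 · 7.
Divisors of 112: 1, 2, 4, 7, 8, 14, 16, 28, 56, 112.
Evaluate successive powers at the divisors of 112:
71^1 ≡ 71 (mod 113)
71^2 ≡ 69 (mod 113)
71^4 ≡ 15 (mod 113)
71^7 ≡ 35 (mod 113)
71^8 ≡ 112 (mod 113)
71^14 ≡ 95 (mod 113)
71^16 ≡ 1 (mod 113) ✓
The smallest such exponent is 16, so the order of 71 is 16.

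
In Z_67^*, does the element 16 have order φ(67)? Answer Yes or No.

φ(67) = 67 − 1 = 66 = 2 · 3 · 11.
Test 16^(66/q) mod 67 for each prime factor q of 66:
16^33 ≡ 1 (mod 67)  [q = 2: ≡ 1 ✗]
16^22 ≡ 37 (mod 67)  [q = 3: ≢ 1 ✓]
16^6 ≡ 14 (mod 67)  [q = 11: ≢ 1 ✓]
16^33 ≡ 1 shows ord(16) | 33, strictly less than φ(67); not a primitive root.

No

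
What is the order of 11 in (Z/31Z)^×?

By Lagrange's theorem, ord_31(11) divides φ(31) = 31 − 1 = 30 = 2 · 3 · 5.
Divisors of 30: 1, 2, 3, 5, 6, 10, 15, 30.
Evaluate successive powers at the divisors of 30:
11^1 ≡ 11
11^2 ≡ 28
11^3 ≡ 29
11^5 ≡ 6
11^6 ≡ 4
11^10 ≡ 5
11^15 ≡ 30
11^30 ≡ 1
So ord_31(11) = 30.

30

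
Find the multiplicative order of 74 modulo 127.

ord(74) | φ(127) = 127 − 1 = 126 = 2 · 3^2 · 7.
Divisors of 126: 1, 2, 3, 6, 7, 9, 14, 18, 21, 42, 63, 126.
Test each divisor d:
74^1 ≡ 74 (mod 127)
74^2 ≡ 15 (mod 127)
74^3 ≡ 94 (mod 127)
74^6 ≡ 73 (mod 127)
74^7 ≡ 68 (mod 127)
74^9 ≡ 4 (mod 127)
74^14 ≡ 52 (mod 127)
74^18 ≡ 16 (mod 127)
74^21 ≡ 107 (mod 127)
74^42 ≡ 19 (mod 127)
74^63 ≡ 1 (mod 127) ✓
So ord_127(74) = 63.

63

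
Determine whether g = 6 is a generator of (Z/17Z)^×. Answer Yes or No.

Yes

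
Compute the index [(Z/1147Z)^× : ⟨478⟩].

By Lagrange's theorem, ord_1147(478) divides φ(1147) = φ(31·37) = (31−1)·(37−1) = 30·36 = 1080 = 2^3 · 3^3 · 5.
Divisors of 1080: 1, 2, 3, 4, 5, 6, 8, 9, 10, 12, 15, 18, 20, 24, 27, 30, 36, 40, 45, 54, 60, 72, 90, 108, 120, 135, 180, 216, 270, 360, 540, 1080.
Check 478^d mod 1147 for each divisor in increasing order:
478^1 ≡ 478 (mod 1147)
478^2 ≡ 231 (mod 1147)
478^3 ≡ 306 (mod 1147)
478^4 ≡ 599 (mod 1147)
478^5 ≡ 719 (mod 1147)
478^6 ≡ 729 (mod 1147)
478^8 ≡ 937 (mod 1147)
478^9 ≡ 556 (mod 1147)
478^10 ≡ 811 (mod 1147)
478^12 ≡ 380 (mod 1147)
478^15 ≡ 433 (mod 1147)
478^18 ≡ 593 (mod 1147)
478^20 ≡ 490 (mod 1147)
478^24 ≡ 1025 (mod 1147)
478^27 ≡ 519 (mod 1147)
478^30 ≡ 528 (mod 1147)
478^36 ≡ 667 (mod 1147)
478^40 ≡ 377 (mod 1147)
478^45 ≡ 371 (mod 1147)
478^54 ≡ 963 (mod 1147)
478^60 ≡ 63 (mod 1147)
478^72 ≡ 1000 (mod 1147)
478^90 ≡ 1 (mod 1147) ✓
So ord_1147(478) = 90, hence |⟨478⟩| = 90.
[(Z/1147Z)^× : ⟨478⟩] = 1080/90 = 12.

12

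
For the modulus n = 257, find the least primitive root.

3

φ(257) = 257 − 1 = 256 = 2^8.
g is a primitive root iff g^(256/q) ≢ 1 (mod 257) for each prime q ∈ {2}.
g = 2: 2^128 ≡ 1 — hits 1, so not a primitive root.
g = 3: 3^128 ≡ 256 — none is 1, so 3 is a primitive root.
Hence the least primitive root of 257 is 3.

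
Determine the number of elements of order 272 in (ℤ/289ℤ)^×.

128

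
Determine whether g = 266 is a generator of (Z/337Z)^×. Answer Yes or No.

Yes

φ(337) = 337 − 1 = 336 = 2^4 · 3 · 7.
It suffices to check that the order of 266 is not a proper divisor of 336: compute 266^(336/q) for q ∈ {2, 3, 7}.
266^168 ≡ 336 (mod 337)  [q = 2: ≢ 1 ✓]
266^112 ≡ 208 (mod 337)  [q = 3: ≢ 1 ✓]
266^48 ≡ 64 (mod 337)  [q = 7: ≢ 1 ✓]
Every test exponent gives a nontrivial residue, hence 266 generates the full group.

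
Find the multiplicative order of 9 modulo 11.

The order of 9 must divide φ(11) = 11 − 1 = 10 = 2 · 5.
Divisors of 10: 1, 2, 5, 10.
Check 9^d mod 11 for each divisor in increasing order:
9^1 ≡ 9
9^2 ≡ 4
9^5 ≡ 1
Therefore the multiplicative order of 9 modulo 11 is 5.

5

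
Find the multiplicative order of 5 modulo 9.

6

Since 5 ∈ (Z/9Z)^×, its order divides φ(9) = φ(3^2) = 3·(3−1) = 6 = 2 · 3.
Divisors of 6: 1, 2, 3, 6.
Evaluate successive powers at the divisors of 6:
5^1 ≡ 5 (mod 9)
5^2 ≡ 7 (mod 9)
5^3 ≡ 8 (mod 9)
5^6 ≡ 1 (mod 9) ✓
The smallest such exponent is 6, so the order of 5 is 6.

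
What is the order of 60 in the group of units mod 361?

Since 60 ∈ (Z/361Z)^×, its order divides φ(361) = φ(19^2) = 19·(19−1) = 342 = 2 · 3^2 · 19.
Divisors of 342: 1, 2, 3, 6, 9, 18, 19, 38, 57, 114, 171, 342.
Compute 60^d (mod 361) for the divisors d until we hit 1:
60^1 ≡ 60 (mod 361)
60^2 ≡ 351 (mod 361)
60^3 ≡ 122 (mod 361)
60^6 ≡ 83 (mod 361)
60^9 ≡ 18 (mod 361)
60^18 ≡ 324 (mod 361)
60^19 ≡ 307 (mod 361)
60^38 ≡ 28 (mod 361)
60^57 ≡ 293 (mod 361)
60^114 ≡ 292 (mod 361)
60^171 ≡ 360 (mod 361)
60^342 ≡ 1 (mod 361) ✓
The smallest such exponent is 342, so the order of 60 is 342.

342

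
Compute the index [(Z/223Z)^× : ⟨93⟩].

1

Since 93 ∈ (Z/223Z)^×, its order divides φ(223) = 223 − 1 = 222 = 2 · 3 · 37.
Divisors of 222: 1, 2, 3, 6, 37, 74, 111, 222.
Test each divisor d:
93^1 ≡ 93
93^2 ≡ 175
93^3 ≡ 219
93^6 ≡ 16
93^37 ≡ 40
93^74 ≡ 39
93^111 ≡ 222
93^222 ≡ 1
Thus |⟨93⟩| = ord(93) = 222.
[(Z/223Z)^× : ⟨93⟩] = 222/222 = 1.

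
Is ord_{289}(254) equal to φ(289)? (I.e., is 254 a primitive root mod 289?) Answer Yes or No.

φ(289) = φ(17^2) = 17·(17−1) = 272 = 2^4 · 17.
It suffices to check that the order of 254 is not a proper divisor of 272: compute 254^(272/q) for q ∈ {2, 17}.
254^136 ≡ 1 (mod 289)  [q = 2: ≡ 1 ✗]
254^16 ≡ 256 (mod 289)  [q = 17: ≢ 1 ✓]
Since 254^136 ≡ 1, the order of 254 divides 136 < 272, so 254 is not a primitive root.

No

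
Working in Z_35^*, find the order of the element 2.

ord(2) | φ(35) = φ(5·7) = (5−1)·(7−1) = 4·6 = 24 = 2^3 · 3.
Divisors of 24: 1, 2, 3, 4, 6, 8, 12, 24.
Check 2^d mod 35 for each divisor in increasing order:
2^1 ≡ 2 (mod 35)
2^2 ≡ 4 (mod 35)
2^3 ≡ 8 (mod 35)
2^4 ≡ 16 (mod 35)
2^6 ≡ 29 (mod 35)
2^8 ≡ 11 (mod 35)
2^12 ≡ 1 (mod 35) ✓
Therefore the multiplicative order of 2 modulo 35 is 12.

12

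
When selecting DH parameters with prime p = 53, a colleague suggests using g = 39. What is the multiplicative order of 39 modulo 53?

The order of 39 must divide φ(53) = 53 − 1 = 52 = 2^2 · 13.
Divisors of 52: 1, 2, 4, 13, 26, 52.
Evaluate successive powers at the divisors of 52:
39^1 ≡ 39
39^2 ≡ 37
39^4 ≡ 44
39^13 ≡ 30
39^26 ≡ 52
39^52 ≡ 1
Hence ord(39) = 52.

52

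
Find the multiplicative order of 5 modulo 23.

22

Since 5 ∈ (Z/23Z)^×, its order divides φ(23) = 23 − 1 = 22 = 2 · 11.
Divisors of 22: 1, 2, 11, 22.
Evaluate successive powers at the divisors of 22:
5^1 ≡ 5 (mod 23)
5^2 ≡ 2 (mod 23)
5^11 ≡ 22 (mod 23)
5^22 ≡ 1 (mod 23) ✓
Hence ord(5) = 22.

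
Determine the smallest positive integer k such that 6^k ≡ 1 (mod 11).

10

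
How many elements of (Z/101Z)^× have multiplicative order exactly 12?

φ(101) = 101 − 1 = 100 = 2^2 · 5^2.
(Z/101Z)^× is cyclic (|G| = 100); a cyclic group of order m has exactly φ(d) elements of each order d | m, and none otherwise.
Here 100 is not a multiple of 12, so there are no elements of order 12.

0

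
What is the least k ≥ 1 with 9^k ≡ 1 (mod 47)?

23

By Lagrange's theorem, ord_47(9) divides φ(47) = 47 − 1 = 46 = 2 · 23.
Divisors of 46: 1, 2, 23, 46.
Check 9^d mod 47 for each divisor in increasing order:
9^1 ≡ 9 (mod 47)
9^2 ≡ 34 (mod 47)
9^23 ≡ 1 (mod 47) ✓
Hence ord(9) = 23.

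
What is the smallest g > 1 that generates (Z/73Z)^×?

φ(73) = 73 − 1 = 72 = 2^3 · 3^2.
g is a primitive root iff g^(72/q) ≢ 1 (mod 73) for each prime q ∈ {2, 3}.
g = 2: 2^36 ≡ 1 — hits 1, so not a primitive root.
g = 3: 3^36 ≡ 1 — hits 1, so not a primitive root.
g = 4: 4^36 ≡ 1 — hits 1, so not a primitive root.
g = 5: 5^36 ≡ 72; 5^24 ≡ 8 — none is 1, so 5 is a primitive root.
The smallest primitive root modulo 73 is 5.

5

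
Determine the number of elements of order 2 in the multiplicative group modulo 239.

1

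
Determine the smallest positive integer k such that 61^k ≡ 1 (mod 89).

88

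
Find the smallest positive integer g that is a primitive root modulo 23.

5

φ(23) = 23 − 1 = 22 = 2 · 11.
Test candidates g = 2, 3, … against the prime factors q ∈ {2, 11} of φ(23): g is a generator iff g^(22/q) ≢ 1 for every such q.
g = 2: 2^11 ≡ 1 — hits 1, so not a primitive root.
g = 3: 3^11 ≡ 1 — hits 1, so not a primitive root.
g = 4: 4^11 ≡ 1 — hits 1, so not a primitive root.
g = 5: 5^11 ≡ 22; 5^2 ≡ 2 — none is 1, so 5 is a primitive root.
The smallest primitive root modulo 23 is 5.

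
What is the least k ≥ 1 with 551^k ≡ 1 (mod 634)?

By Lagrange's theorem, ord_634(551) divides φ(634) = φ(2)·φ(317) = 1·316 = 316 = 2^2 · 79.
Divisors of 316: 1, 2, 4, 79, 158, 316.
Check 551^d mod 634 for each divisor in increasing order:
551^1 ≡ 551
551^2 ≡ 549
551^4 ≡ 251
551^79 ≡ 1
Therefore the multiplicative order of 551 modulo 634 is 79.

79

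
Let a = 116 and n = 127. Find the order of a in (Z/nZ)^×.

By Lagrange's theorem, ord_127(116) divides φ(127) = 127 − 1 = 126 = 2 · 3^2 · 7.
Divisors of 126: 1, 2, 3, 6, 7, 9, 14, 18, 21, 42, 63, 126.
Check 116^d mod 127 for each divisor in increasing order:
116^1 ≡ 116 (mod 127)
116^2 ≡ 121 (mod 127)
116^3 ≡ 66 (mod 127)
116^6 ≡ 38 (mod 127)
116^7 ≡ 90 (mod 127)
116^9 ≡ 95 (mod 127)
116^14 ≡ 99 (mod 127)
116^18 ≡ 8 (mod 127)
116^21 ≡ 20 (mod 127)
116^42 ≡ 19 (mod 127)
116^63 ≡ 126 (mod 127)
116^126 ≡ 1 (mod 127) ✓
Hence ord(116) = 126.

126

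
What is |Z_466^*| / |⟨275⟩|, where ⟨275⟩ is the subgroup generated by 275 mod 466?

1

The order of 275 must divide φ(466) = φ(2)·φ(233) = 1·232 = 232 = 2^3 · 29.
Divisors of 232: 1, 2, 4, 8, 29, 58, 116, 232.
Compute 275^d (mod 466) for the divisors d until we hit 1:
275^1 ≡ 275 (mod 466)
275^2 ≡ 133 (mod 466)
275^4 ≡ 447 (mod 466)
275^8 ≡ 361 (mod 466)
275^29 ≡ 97 (mod 466)
275^58 ≡ 89 (mod 466)
275^116 ≡ 465 (mod 466)
275^232 ≡ 1 (mod 466) ✓
So ord_466(275) = 232, hence |⟨275⟩| = 232.
The index is φ(466) / ord(275) = 232 / 232 = 1.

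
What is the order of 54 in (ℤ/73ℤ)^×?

36

Since 54 ∈ (Z/73Z)^×, its order divides φ(73) = 73 − 1 = 72 = 2^3 · 3^2.
Divisors of 72: 1, 2, 3, 4, 6, 8, 9, 12, 18, 24, 36, 72.
Compute 54^d (mod 73) for the divisors d until we hit 1:
54^1 ≡ 54 (mod 73)
54^2 ≡ 69 (mod 73)
54^3 ≡ 3 (mod 73)
54^4 ≡ 16 (mod 73)
54^6 ≡ 9 (mod 73)
54^8 ≡ 37 (mod 73)
54^9 ≡ 27 (mod 73)
54^12 ≡ 8 (mod 73)
54^18 ≡ 72 (mod 73)
54^24 ≡ 64 (mod 73)
54^36 ≡ 1 (mod 73) ✓
Therefore the multiplicative order of 54 modulo 73 is 36.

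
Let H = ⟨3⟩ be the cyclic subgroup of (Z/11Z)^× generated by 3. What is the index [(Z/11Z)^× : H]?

2

By Lagrange's theorem, ord_11(3) divides φ(11) = 11 − 1 = 10 = 2 · 5.
Divisors of 10: 1, 2, 5, 10.
Check 3^d mod 11 for each divisor in increasing order:
3^1 ≡ 3 (mod 11)
3^2 ≡ 9 (mod 11)
3^5 ≡ 1 (mod 11) ✓
Thus |⟨3⟩| = ord(3) = 5.
[(Z/11Z)^× : ⟨3⟩] = 10/5 = 2.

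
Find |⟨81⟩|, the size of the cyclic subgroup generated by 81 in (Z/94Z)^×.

ord(81) | φ(94) = φ(2)·φ(47) = 1·46 = 46 = 2 · 23.
Divisors of 46: 1, 2, 23, 46.
Check 81^d mod 94 for each divisor in increasing order:
81^1 ≡ 81
81^2 ≡ 75
81^23 ≡ 1
So ord_94(81) = 23.

23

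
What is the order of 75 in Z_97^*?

ord(75) | φ(97) = 97 − 1 = 96 = 2^5 · 3.
Divisors of 96: 1, 2, 3, 4, 6, 8, 12, 16, 24, 32, 48, 96.
Check 75^d mod 97 for each divisor in increasing order:
75^1 ≡ 75 (mod 97)
75^2 ≡ 96 (mod 97)
75^3 ≡ 22 (mod 97)
75^4 ≡ 1 (mod 97) ✓
The smallest such exponent is 4, so the order of 75 is 4.

4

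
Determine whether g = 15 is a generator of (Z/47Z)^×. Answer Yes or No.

Yes

φ(47) = 47 − 1 = 46 = 2 · 23.
15 is a primitive root mod 47 iff 15^(φ(47)/q) ≢ 1 for every prime q | φ(47), i.e. q ∈ {2, 23}.
15^23 ≡ 46 (mod 47)  [q = 2: ≢ 1 ✓]
15^2 ≡ 37 (mod 47)  [q = 23: ≢ 1 ✓]
None equal 1, so ord_47(15) = 46: 15 is a primitive root.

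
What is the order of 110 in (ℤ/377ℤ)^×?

84

Since 110 ∈ (Z/377Z)^×, its order divides φ(377) = φ(13·29) = (13−1)·(29−1) = 12·28 = 336 = 2^4 · 3 · 7.
Divisors of 336: 1, 2, 3, 4, 6, 7, 8, 12, 14, 16, 21, 24, 28, 42, 48, 56, 84, 112, 168, 336.
Test each divisor d:
110^1 ≡ 110 (mod 377)
110^2 ≡ 36 (mod 377)
110^3 ≡ 190 (mod 377)
110^4 ≡ 165 (mod 377)
110^6 ≡ 285 (mod 377)
110^7 ≡ 59 (mod 377)
110^8 ≡ 81 (mod 377)
110^12 ≡ 170 (mod 377)
110^14 ≡ 88 (mod 377)
110^16 ≡ 152 (mod 377)
110^21 ≡ 291 (mod 377)
110^24 ≡ 248 (mod 377)
110^28 ≡ 204 (mod 377)
110^42 ≡ 233 (mod 377)
110^48 ≡ 53 (mod 377)
110^56 ≡ 146 (mod 377)
110^84 ≡ 1 (mod 377) ✓
Therefore the multiplicative order of 110 modulo 377 is 84.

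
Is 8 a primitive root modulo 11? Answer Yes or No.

φ(11) = 11 − 1 = 10 = 2 · 5.
8 is a primitive root mod 11 iff 8^(φ(11)/q) ≢ 1 for every prime q | φ(11), i.e. q ∈ {2, 5}.
8^5 ≡ 10 (mod 11)  [q = 2: ≢ 1 ✓]
8^2 ≡ 9 (mod 11)  [q = 5: ≢ 1 ✓]
All checks pass, so 8 has order 10 and is a primitive root modulo 11.

Yes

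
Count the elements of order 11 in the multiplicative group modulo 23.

φ(23) = 23 − 1 = 22 = 2 · 11.
In a cyclic group of order 22, there are φ(d) elements of order d for each divisor d of 22, and zero for non-divisors.
11 | 22, and φ(11) = 11 − 1 = 10.

10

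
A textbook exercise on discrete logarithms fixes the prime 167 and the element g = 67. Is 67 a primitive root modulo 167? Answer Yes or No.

φ(167) = 167 − 1 = 166 = 2 · 83.
67 is a primitive root mod 167 iff 67^(φ(167)/q) ≢ 1 for every prime q | φ(167), i.e. q ∈ {2, 83}.
67^83 ≡ 166 (mod 167)  [q = 2: ≢ 1 ✓]
67^2 ≡ 147 (mod 167)  [q = 83: ≢ 1 ✓]
All checks pass, so 67 has order 166 and is a primitive root modulo 167.

Yes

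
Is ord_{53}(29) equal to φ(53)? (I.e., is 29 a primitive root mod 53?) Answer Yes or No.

No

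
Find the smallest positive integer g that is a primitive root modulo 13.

φ(13) = 13 − 1 = 12 = 2^2 · 3.
Test candidates g = 2, 3, … against the prime factors q ∈ {2, 3} of φ(13): g is a generator iff g^(12/q) ≢ 1 for every such q.
g = 2: 2^6 ≡ 12; 2^4 ≡ 3 — none is 1, so 2 is a primitive root.
Hence the least primitive root of 13 is 2.

2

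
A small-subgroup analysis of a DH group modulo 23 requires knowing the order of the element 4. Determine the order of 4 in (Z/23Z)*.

11

By Lagrange's theorem, ord_23(4) divides φ(23) = 23 − 1 = 22 = 2 · 11.
Divisors of 22: 1, 2, 11, 22.
Test each divisor d:
4^1 ≡ 4
4^2 ≡ 16
4^11 ≡ 1
Hence ord(4) = 11.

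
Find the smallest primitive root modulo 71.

φ(71) = 71 − 1 = 70 = 2 · 5 · 7.
g is a primitive root iff g^(70/q) ≢ 1 (mod 71) for each prime q ∈ {2, 5, 7}.
g = 2: 2^35 ≡ 1 — hits 1, so not a primitive root.
g = 3: 3^35 ≡ 1 — hits 1, so not a primitive root.
g = 4: 4^35 ≡ 1 — hits 1, so not a primitive root.
g = 5: 5^35 ≡ 1 — hits 1, so not a primitive root.
g = 6: 6^35 ≡ 1 — hits 1, so not a primitive root.
g = 7: 7^35 ≡ 70; 7^14 ≡ 54; 7^10 ≡ 45 — none is 1, so 7 is a primitive root.
The smallest primitive root modulo 71 is 7.

7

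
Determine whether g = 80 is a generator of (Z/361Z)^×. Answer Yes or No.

No

φ(361) = φ(19^2) = 19·(19−1) = 342 = 2 · 3^2 · 19.
80 is a primitive root mod 361 iff 80^(φ(361)/q) ≢ 1 for every prime q | φ(361), i.e. q ∈ {2, 3, 19}.
80^171 ≡ 1 (mod 361)  [q = 2: ≡ 1 ✗]
80^114 ≡ 68 (mod 361)  [q = 3: ≢ 1 ✓]
80^18 ≡ 96 (mod 361)  [q = 19: ≢ 1 ✓]
80^171 ≡ 1 shows ord(80) | 171, strictly less than φ(361); not a primitive root.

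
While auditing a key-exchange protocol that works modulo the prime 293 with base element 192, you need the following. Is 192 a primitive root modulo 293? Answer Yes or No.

Yes

φ(293) = 293 − 1 = 292 = 2^2 · 73.
It suffices to check that the order of 192 is not a proper divisor of 292: compute 192^(292/q) for q ∈ {2, 73}.
192^146 ≡ 292 (mod 293)  [q = 2: ≢ 1 ✓]
192^4 ≡ 279 (mod 293)  [q = 73: ≢ 1 ✓]
All checks pass, so 192 has order 292 and is a primitive root modulo 293.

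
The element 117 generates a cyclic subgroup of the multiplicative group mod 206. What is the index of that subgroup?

6

The order of 117 must divide φ(206) = φ(2)·φ(103) = 1·102 = 102 = 2 · 3 · 17.
Divisors of 102: 1, 2, 3, 6, 17, 34, 51, 102.
Compute 117^d (mod 206) for the divisors d until we hit 1:
117^1 ≡ 117 (mod 206)
117^2 ≡ 93 (mod 206)
117^3 ≡ 169 (mod 206)
117^6 ≡ 133 (mod 206)
117^17 ≡ 1 (mod 206) ✓
The order of 117 is 17, so the subgroup it generates has 17 elements.
Index = |(Z/206Z)^×| / |⟨117⟩| = 102 / 17 = 6.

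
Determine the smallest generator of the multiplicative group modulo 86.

3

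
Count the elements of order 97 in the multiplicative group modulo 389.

96

φ(389) = 389 − 1 = 388 = 2^2 · 97.
Since (Z/389Z)^× is cyclic of order 388, the number of elements of order d is φ(d) when d | 388 and 0 otherwise.
97 | 388, and φ(97) = 97 − 1 = 96.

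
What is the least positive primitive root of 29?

φ(29) = 29 − 1 = 28 = 2^2 · 7.
Test candidates g = 2, 3, … against the prime factors q ∈ {2, 7} of φ(29): g is a generator iff g^(28/q) ≢ 1 for every such q.
g = 2: 2^14 ≡ 28; 2^4 ≡ 16 — none is 1, so 2 is a primitive root.
The smallest primitive root modulo 29 is 2.

2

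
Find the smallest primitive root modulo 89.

φ(89) = 89 − 1 = 88 = 2^3 · 11.
Test candidates g = 2, 3, … against the prime factors q ∈ {2, 11} of φ(89): g is a generator iff g^(88/q) ≢ 1 for every such q.
g = 2: 2^44 ≡ 1 — hits 1, so not a primitive root.
g = 3: 3^44 ≡ 88; 3^8 ≡ 64 — none is 1, so 3 is a primitive root.
So 3 is the smallest generator of (Z/89Z)^×.

3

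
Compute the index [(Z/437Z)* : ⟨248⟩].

36

ord(248) | φ(437) = φ(19·23) = (19−1)·(23−1) = 18·22 = 396 = 2^2 · 3^2 · 11.
Divisors of 396: 1, 2, 3, 4, 6, 9, 11, 12, 18, 22, 33, 36, 44, 66, 99, 132, 198, 396.
Compute 248^d (mod 437) for the divisors d until we hit 1:
248^1 ≡ 248
248^2 ≡ 324
248^3 ≡ 381
248^4 ≡ 96
248^6 ≡ 77
248^9 ≡ 58
248^11 ≡ 1
Thus |⟨248⟩| = ord(248) = 11.
[(Z/437Z)^× : ⟨248⟩] = 396/11 = 36.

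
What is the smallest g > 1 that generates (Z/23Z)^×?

φ(23) = 23 − 1 = 22 = 2 · 11.
Test candidates g = 2, 3, … against the prime factors q ∈ {2, 11} of φ(23): g is a generator iff g^(22/q) ≢ 1 for every such q.
g = 2: 2^11 ≡ 1 — hits 1, so not a primitive root.
g = 3: 3^11 ≡ 1 — hits 1, so not a primitive root.
g = 4: 4^11 ≡ 1 — hits 1, so not a primitive root.
g = 5: 5^11 ≡ 22; 5^2 ≡ 2 — none is 1, so 5 is a primitive root.
The smallest primitive root modulo 23 is 5.

5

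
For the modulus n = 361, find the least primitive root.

2

φ(361) = φ(19^2) = 19·(19−1) = 342 = 2 · 3^2 · 19.
Test candidates g = 2, 3, … against the prime factors q ∈ {2, 3, 19} of φ(361): g is a generator iff g^(342/q) ≢ 1 for every such q.
g = 2: 2^171 ≡ 360; 2^114 ≡ 292; 2^18 ≡ 58 — none is 1, so 2 is a primitive root.
The smallest primitive root modulo 361 is 2.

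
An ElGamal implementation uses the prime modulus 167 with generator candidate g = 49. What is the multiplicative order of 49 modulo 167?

By Lagrange's theorem, ord_167(49) divides φ(167) = 167 − 1 = 166 = 2 · 83.
Divisors of 166: 1, 2, 83, 166.
Check 49^d mod 167 for each divisor in increasing order:
49^1 ≡ 49
49^2 ≡ 63
49^83 ≡ 1
So ord_167(49) = 83.

83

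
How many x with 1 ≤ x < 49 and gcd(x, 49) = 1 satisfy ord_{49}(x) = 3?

2

φ(49) = φ(7^2) = 7·(7−1) = 42 = 2 · 3 · 7.
(Z/49Z)^× is cyclic (|G| = 42); a cyclic group of order m has exactly φ(d) elements of each order d | m, and none otherwise.
3 | 42, and φ(3) = 3 − 1 = 2.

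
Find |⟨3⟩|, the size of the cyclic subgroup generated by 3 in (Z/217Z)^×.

Since 3 ∈ (Z/217Z)^×, its order divides φ(217) = φ(7·31) = (7−1)·(31−1) = 6·30 = 180 = 2^2 · 3^2 · 5.
Divisors of 180: 1, 2, 3, 4, 5, 6, 9, 10, 12, 15, 18, 20, 30, 36, 45, 60, 90, 180.
Evaluate successive powers at the divisors of 180:
3^1 ≡ 3 (mod 217)
3^2 ≡ 9 (mod 217)
3^3 ≡ 27 (mod 217)
3^4 ≡ 81 (mod 217)
3^5 ≡ 26 (mod 217)
3^6 ≡ 78 (mod 217)
3^9 ≡ 153 (mod 217)
3^10 ≡ 25 (mod 217)
3^12 ≡ 8 (mod 217)
3^15 ≡ 216 (mod 217)
3^18 ≡ 190 (mod 217)
3^20 ≡ 191 (mod 217)
3^30 ≡ 1 (mod 217) ✓
So ord_217(3) = 30.

30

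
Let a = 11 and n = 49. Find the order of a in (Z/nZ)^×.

21

The order of 11 must divide φ(49) = φ(7^2) = 7·(7−1) = 42 = 2 · 3 · 7.
Divisors of 42: 1, 2, 3, 6, 7, 14, 21, 42.
Test each divisor d:
11^1 ≡ 11 (mod 49)
11^2 ≡ 23 (mod 49)
11^3 ≡ 8 (mod 49)
11^6 ≡ 15 (mod 49)
11^7 ≡ 18 (mod 49)
11^14 ≡ 30 (mod 49)
11^21 ≡ 1 (mod 49) ✓
The smallest such exponent is 21, so the order of 11 is 21.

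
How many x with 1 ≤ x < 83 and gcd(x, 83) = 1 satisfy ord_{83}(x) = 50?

0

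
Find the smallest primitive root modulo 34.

3

φ(34) = φ(2)·φ(17) = 1·16 = 16 = 2^4.
g is a primitive root iff g^(16/q) ≢ 1 (mod 34) for each prime q ∈ {2}.
g = 2: gcd(2, 34) = 2 > 1, not a unit — skip.
g = 3: 3^8 ≡ 33 — none is 1, so 3 is a primitive root.
The smallest primitive root modulo 34 is 3.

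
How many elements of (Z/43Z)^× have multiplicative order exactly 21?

12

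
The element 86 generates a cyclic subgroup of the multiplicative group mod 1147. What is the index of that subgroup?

12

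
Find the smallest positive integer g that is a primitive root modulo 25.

2

φ(25) = φ(5^2) = 5·(5−1) = 20 = 2^2 · 5.
Test candidates g = 2, 3, … against the prime factors q ∈ {2, 5} of φ(25): g is a generator iff g^(20/q) ≢ 1 for every such q.
g = 2: 2^10 ≡ 24; 2^4 ≡ 16 — none is 1, so 2 is a primitive root.
So 2 is the smallest generator of (Z/25Z)^×.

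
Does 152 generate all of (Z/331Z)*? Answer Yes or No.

φ(331) = 331 − 1 = 330 = 2 · 3 · 5 · 11.
An element g generates (Z/331Z)^× iff g^(330/q) ≢ 1 (mod 331) for each prime q ∈ {2, 3, 5, 11}.
152^165 ≡ 330 (mod 331)  [q = 2: ≢ 1 ✓]
152^110 ≡ 31 (mod 331)  [q = 3: ≢ 1 ✓]
152^66 ≡ 124 (mod 331)  [q = 5: ≢ 1 ✓]
152^30 ≡ 85 (mod 331)  [q = 11: ≢ 1 ✓]
None equal 1, so ord_331(152) = 330: 152 is a primitive root.

Yes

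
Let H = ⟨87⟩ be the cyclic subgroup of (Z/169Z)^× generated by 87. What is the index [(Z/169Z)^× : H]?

4

The order of 87 must divide φ(169) = φ(13^2) = 13·(13−1) = 156 = 2^2 · 3 · 13.
Divisors of 156: 1, 2, 3, 4, 6, 12, 13, 26, 39, 52, 78, 156.
Compute 87^d (mod 169) for the divisors d until we hit 1:
87^1 ≡ 87 (mod 169)
87^2 ≡ 133 (mod 169)
87^3 ≡ 79 (mod 169)
87^4 ≡ 113 (mod 169)
87^6 ≡ 157 (mod 169)
87^12 ≡ 144 (mod 169)
87^13 ≡ 22 (mod 169)
87^26 ≡ 146 (mod 169)
87^39 ≡ 1 (mod 169) ✓
So ord_169(87) = 39, hence |⟨87⟩| = 39.
[(Z/169Z)^× : ⟨87⟩] = 156/39 = 4.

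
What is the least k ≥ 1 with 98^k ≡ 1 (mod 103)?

Since 98 ∈ (Z/103Z)^×, its order divides φ(103) = 103 − 1 = 102 = 2 · 3 · 17.
Divisors of 102: 1, 2, 3, 6, 17, 34, 51, 102.
Test each divisor d:
98^1 ≡ 98 (mod 103)
98^2 ≡ 25 (mod 103)
98^3 ≡ 81 (mod 103)
98^6 ≡ 72 (mod 103)
98^17 ≡ 46 (mod 103)
98^34 ≡ 56 (mod 103)
98^51 ≡ 1 (mod 103) ✓
Hence ord(98) = 51.

51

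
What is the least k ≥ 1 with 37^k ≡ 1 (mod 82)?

The order of 37 must divide φ(82) = φ(2)·φ(41) = 1·40 = 40 = 2^3 · 5.
Divisors of 40: 1, 2, 4, 5, 8, 10, 20, 40.
Check 37^d mod 82 for each divisor in increasing order:
37^1 ≡ 37 (mod 82)
37^2 ≡ 57 (mod 82)
37^4 ≡ 51 (mod 82)
37^5 ≡ 1 (mod 82) ✓
Therefore the multiplicative order of 37 modulo 82 is 5.

5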